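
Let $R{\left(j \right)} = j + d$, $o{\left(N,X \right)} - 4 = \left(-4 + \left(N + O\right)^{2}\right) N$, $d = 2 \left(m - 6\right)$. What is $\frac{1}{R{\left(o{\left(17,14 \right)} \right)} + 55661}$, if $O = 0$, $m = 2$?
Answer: $\frac{1}{60502} \approx 1.6528 \cdot 10^{-5}$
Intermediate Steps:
$d = -8$ ($d = 2 \left(2 - 6\right) = 2 \left(-4\right) = -8$)
$o{\left(N,X \right)} = 4 + N \left(-4 + N^{2}\right)$ ($o{\left(N,X \right)} = 4 + \left(-4 + \left(N + 0\right)^{2}\right) N = 4 + \left(-4 + N^{2}\right) N = 4 + N \left(-4 + N^{2}\right)$)
$R{\left(j \right)} = -8 + j$ ($R{\left(j \right)} = j - 8 = -8 + j$)
$\frac{1}{R{\left(o{\left(17,14 \right)} \right)} + 55661} = \frac{1}{\left(-8 + \left(4 + 17^{3} - 68\right)\right) + 55661} = \frac{1}{\left(-8 + \left(4 + 4913 - 68\right)\right) + 55661} = \frac{1}{\left(-8 + 4849\right) + 55661} = \frac{1}{4841 + 55661} = \frac{1}{60502}$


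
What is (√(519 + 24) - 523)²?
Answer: (523 - √543)² ≈ 2.4970e+5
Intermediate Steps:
(√(519 + 24) - 523)² = (√543 - 523)² = (-523 + √543)²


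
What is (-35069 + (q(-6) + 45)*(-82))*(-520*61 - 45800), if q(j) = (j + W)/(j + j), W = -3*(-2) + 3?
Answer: 3003008520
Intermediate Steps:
W = 9 (W = 6 + 3 = 9)
q(j) = (9 + j)/(2*j) (q(j) = (j + 9)/(j + j) = (9 + j)/((2*j)) = (9 + j)*(1/(2*j)) = (9 + j)/(2*j))
(-35069 + (q(-6) + 45)*(-82))*(-520*61 - 45800) = (-35069 + ((½)*(9 - 6)/(-6) + 45)*(-82))*(-520*61 - 45800) = (-35069 + ((½)*(-⅙)*3 + 45)*(-82))*(-31720 - 45800) = (-35069 + (-¼ + 45)*(-82))*(-77520) = (-35069 + (179/4)*(-82))*(-77520) = (-35069 - 7339/2)*(-77520) = -77477/2*(-77520) = 3003008520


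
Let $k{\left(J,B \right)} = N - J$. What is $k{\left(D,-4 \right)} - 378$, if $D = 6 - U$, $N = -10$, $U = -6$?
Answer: $-400$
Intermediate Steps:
$D = 12$ ($D = 6 - -6 = 6 + 6 = 12$)
$k{\left(J,B \right)} = -10 - J$
$k{\left(D,-4 \right)} - 378 = \left(-10 - 12\right) - 378 = -22 - 378 = -400$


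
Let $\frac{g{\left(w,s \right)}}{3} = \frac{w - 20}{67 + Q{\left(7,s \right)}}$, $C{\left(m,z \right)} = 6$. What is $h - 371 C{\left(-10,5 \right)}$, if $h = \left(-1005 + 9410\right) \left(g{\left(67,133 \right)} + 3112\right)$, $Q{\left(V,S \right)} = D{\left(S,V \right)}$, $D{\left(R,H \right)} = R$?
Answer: $\frac{1046402381}{40} \approx 2.616 \cdot 10^{7}$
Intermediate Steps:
$Q{\left(V,S \right)} = S$
$g{\left(w,s \right)} = \frac{3 \left(-20 + w\right)}{67 + s}$ ($g{\left(w,s \right)} = 3 \frac{w - 20}{67 + s} = 3 \frac{-20 + w}{67 + s} = \frac{3 \left(-20 + w\right)}{67 + s}$)
$h = \frac{1046491421}{40}$ ($h = \left(-1005 + 9410\right) \left(\frac{3 \left(-20 + 67\right)}{67 + 133} + 3112\right) = 8405 \left(3 \cdot \frac{1}{200} \cdot 47 + 3112\right) = 8405 \left(\frac{141}{200} + 3112\right) = 8405 \cdot \frac{622541}{200} = \frac{1046491421}{40} \approx 2.6162 \cdot 10^{7}$)
$h - 371 C{\left(-10,5 \right)} = \frac{1046491421}{40} - 2226 = \frac{1046402381}{40}$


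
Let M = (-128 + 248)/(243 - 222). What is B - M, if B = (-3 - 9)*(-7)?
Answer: 548/7 ≈ 78.286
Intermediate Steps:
B = 84 (B = -12*(-7) = 84)
M = 40/7 (M = 120/21 = 120*(1/21) = 40/7 ≈ 5.7143)
B - M = 84 - 1*40/7 = 84 - 40/7 = 548/7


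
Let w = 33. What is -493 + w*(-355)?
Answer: -12208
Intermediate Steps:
-493 + w*(-355) = -493 + 33*(-355) = -493 - 11715 = -12208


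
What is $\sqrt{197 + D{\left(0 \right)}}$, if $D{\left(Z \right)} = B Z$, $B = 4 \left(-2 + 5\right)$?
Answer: $\sqrt{197} \approx 14.036$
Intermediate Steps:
$B = 12$ ($B = 4 \cdot 3 = 12$)
$D{\left(Z \right)} = 12 Z$
$\sqrt{197 + D{\left(0 \right)}} = \sqrt{197 + 12 \cdot 0} = \sqrt{197 + 0} = \sqrt{197}$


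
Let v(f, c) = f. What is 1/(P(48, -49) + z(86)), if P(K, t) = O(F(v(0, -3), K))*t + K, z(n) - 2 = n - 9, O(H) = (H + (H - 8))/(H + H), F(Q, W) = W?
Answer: 12/985 ≈ 0.012183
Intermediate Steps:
O(H) = (-8 + 2*H)/(2*H) (O(H) = (H + (-8 + H))/((2*H)) = (-8 + 2*H)*(1/(2*H)) = (-8 + 2*H)/(2*H))
z(n) = -7 + n (z(n) = 2 + (n - 9) = 2 + (-9 + n) = -7 + n)
P(K, t) = K + t*(-4 + K)/K (P(K, t) = ((-4 + K)/K)*t + K = t*(-4 + K)/K + K = K + t*(-4 + K)/K)
1/(P(48, -49) + z(86)) = 1/((48 - 49 - 4*(-49)/48) + (-7 + 86)) = 1/((48 - 49 - 4*(-49)*1/48) + 79) = 1/((48 - 49 + 49/12) + 79) = 1/(37/12 + 79) = 1/(985/12) = 12/985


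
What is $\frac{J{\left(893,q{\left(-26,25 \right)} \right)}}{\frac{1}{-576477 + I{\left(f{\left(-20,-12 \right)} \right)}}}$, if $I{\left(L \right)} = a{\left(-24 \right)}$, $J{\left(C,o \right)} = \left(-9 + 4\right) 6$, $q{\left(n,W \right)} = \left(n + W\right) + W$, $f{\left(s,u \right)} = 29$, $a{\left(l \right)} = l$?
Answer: $17295030$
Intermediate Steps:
$q{\left(n,W \right)} = n + 2 W$ ($q{\left(n,W \right)} = \left(W + n\right) + W = n + 2 W$)
$J{\left(C,o \right)} = -30$ ($J{\left(C,o \right)} = \left(-5\right) 6 = -30$)
$I{\left(L \right)} = -24$
$\frac{J{\left(893,q{\left(-26,25 \right)} \right)}}{\frac{1}{-576477 + I{\left(f{\left(-20,-12 \right)} \right)}}} = - \frac{30}{\frac{1}{-576477 - 24}} = - \frac{30}{\frac{1}{-576501}} = - \frac{30}{- \frac{1}{576501}} = \left(-30\right) \left(-576501\right) = 17295030$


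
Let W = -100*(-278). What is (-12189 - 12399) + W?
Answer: 3212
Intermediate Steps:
W = 27800
(-12189 - 12399) + W = (-12189 - 12399) + 27800 = -24588 + 27800 = 3212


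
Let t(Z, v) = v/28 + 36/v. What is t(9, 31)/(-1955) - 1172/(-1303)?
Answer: 1986248073/2211112820 ≈ 0.89830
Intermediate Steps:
t(Z, v) = 36/v + v/28 (t(Z, v) = v*(1/28) + 36/v = v/28 + 36/v = 36/v + v/28)
t(9, 31)/(-1955) - 1172/(-1303) = (36/31 + (1/28)*31)/(-1955) - 1172/(-1303) = (36*(1/31) + 31/28)*(-1/1955) - 1172*(-1/1303) = (36/31 + 31/28)*(-1/1955) + 1172/1303 = (1969/868)*(-1/1955) + 1172/1303 = -1969/1696940 + 1172/1303 = 1986248073/2211112820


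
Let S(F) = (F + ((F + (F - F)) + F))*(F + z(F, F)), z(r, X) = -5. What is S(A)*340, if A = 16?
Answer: 179520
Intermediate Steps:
S(F) = 3*F*(-5 + F) (S(F) = (F + ((F + (F - F)) + F))*(F - 5) = (F + ((F + 0) + F))*(-5 + F) = (F + (F + F))*(-5 + F) = (F + 2*F)*(-5 + F) = (3*F)*(-5 + F) = 3*F*(-5 + F))
S(A)*340 = (3*16*(-5 + 16))*340 = (3*16*11)*340 = 528*340 = 179520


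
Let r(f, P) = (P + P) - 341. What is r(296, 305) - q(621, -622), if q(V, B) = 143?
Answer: 126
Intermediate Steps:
r(f, P) = -341 + 2*P (r(f, P) = 2*P - 341 = -341 + 2*P)
r(296, 305) - q(621, -622) = (-341 + 2*305) - 1*143 = (-341 + 610) - 143 = 269 - 143 = 126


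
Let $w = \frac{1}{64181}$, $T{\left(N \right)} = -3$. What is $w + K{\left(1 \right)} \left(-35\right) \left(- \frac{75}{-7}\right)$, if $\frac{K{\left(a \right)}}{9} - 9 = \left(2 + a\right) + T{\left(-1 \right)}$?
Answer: $- \frac{1949497874}{64181} \approx -30375.0$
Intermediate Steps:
$K{\left(a \right)} = 72 + 9 a$ ($K{\left(a \right)} = 81 + 9 \left(\left(2 + a\right) - 3\right) = 81 + 9 \left(-1 + a\right) = 81 + \left(-9 + 9 a\right) = 72 + 9 a$)
$w = \frac{1}{64181} \approx 1.5581 \cdot 10^{-5}$
$w + K{\left(1 \right)} \left(-35\right) \left(- \frac{75}{-7}\right) = \frac{1}{64181} + \left(72 + 9 \cdot 1\right) \left(-35\right) \left(- \frac{75}{-7}\right) = \frac{1}{64181} + \left(72 + 9\right) \left(-35\right) \left(\left(-75\right) \left(- \frac{1}{7}\right)\right) = \frac{1}{64181} + 81 \left(-35\right) \frac{75}{7} = \frac{1}{64181} - 30375 = - \frac{1949497874}{64181}$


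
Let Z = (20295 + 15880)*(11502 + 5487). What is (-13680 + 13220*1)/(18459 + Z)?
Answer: -230/307297767 ≈ -7.4846e-7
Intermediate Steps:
Z = 614577075 (Z = 36175*16989 = 614577075)
(-13680 + 13220*1)/(18459 + Z) = (-13680 + 13220*1)/(18459 + 614577075) = (-13680 + 13220)/614595534 = -460*1/614595534 = -230/307297767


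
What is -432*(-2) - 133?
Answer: 731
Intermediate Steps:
-432*(-2) - 133 = -72*(-12) - 133 = 864 - 133 = 731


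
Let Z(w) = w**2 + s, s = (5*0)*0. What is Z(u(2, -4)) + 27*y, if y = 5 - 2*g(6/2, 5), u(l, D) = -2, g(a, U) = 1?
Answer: 85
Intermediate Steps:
s = 0 (s = 0*0 = 0)
y = 3 (y = 5 - 2*1 = 5 - 2 = 3)
Z(w) = w**2 (Z(w) = w**2 + 0 = w**2)
Z(u(2, -4)) + 27*y = (-2)**2 + 27*3 = 4 + 81 = 85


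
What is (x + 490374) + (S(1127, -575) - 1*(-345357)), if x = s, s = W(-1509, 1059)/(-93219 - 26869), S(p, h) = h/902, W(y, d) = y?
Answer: 45262896367187/54159688 ≈ 8.3573e+5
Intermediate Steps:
S(p, h) = h/902 (S(p, h) = h*(1/902) = h/902)
s = 1509/120088 (s = -1509/(-93219 - 26869) = -1509/(-120088) = -1509*(-1/120088) = 1509/120088 ≈ 0.012566)
x = 1509/120088 ≈ 0.012566
(x + 490374) + (S(1127, -575) - 1*(-345357)) = (1509/120088 + 490374) + ((1/902)*(-575) - 1*(-345357)) = 58888034421/120088 + (-575/902 + 345357) = 58888034421/120088 + 311511439/902 = 45262896367187/54159688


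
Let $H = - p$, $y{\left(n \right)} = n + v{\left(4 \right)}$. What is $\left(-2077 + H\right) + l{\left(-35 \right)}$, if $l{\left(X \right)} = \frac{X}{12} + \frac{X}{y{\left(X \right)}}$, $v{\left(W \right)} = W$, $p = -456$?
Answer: $- \frac{603677}{372} \approx -1622.8$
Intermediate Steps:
$y{\left(n \right)} = 4 + n$ ($y{\left(n \right)} = n + 4 = 4 + n$)
$l{\left(X \right)} = \frac{X}{12} + \frac{X}{4 + X}$
$H = 456$ ($H = \left(-1\right) \left(-456\right) = 456$)
$\left(-2077 + H\right) + l{\left(-35 \right)} = \left(-2077 + 456\right) + \frac{1}{12} \left(-35\right) \frac{1}{4 - 35} \left(16 - 35\right) = -1621 + \frac{1}{12} \left(-35\right) \frac{1}{-31} \left(-19\right) = -1621 + \frac{1}{12} \left(-35\right) \left(- \frac{1}{31}\right) \left(-19\right) = -1621 - \frac{665}{372} = - \frac{603677}{372}$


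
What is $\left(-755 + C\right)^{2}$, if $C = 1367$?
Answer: $374544$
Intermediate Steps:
$\left(-755 + C\right)^{2} = \left(-755 + 1367\right)^{2} = 612^{2} = 374544$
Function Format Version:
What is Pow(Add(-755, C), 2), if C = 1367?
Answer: 374544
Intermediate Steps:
Pow(Add(-755, C), 2) = Pow(Add(-755, 1367), 2) = Pow(612, 2) = 374544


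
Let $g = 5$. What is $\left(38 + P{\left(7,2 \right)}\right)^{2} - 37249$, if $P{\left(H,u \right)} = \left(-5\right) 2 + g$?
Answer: $-36160$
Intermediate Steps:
$P{\left(H,u \right)} = -5$ ($P{\left(H,u \right)} = \left(-5\right) 2 + 5 = -10 + 5 = -5$)
$\left(38 + P{\left(7,2 \right)}\right)^{2} - 37249 = \left(38 - 5\right)^{2} - 37249 = 33^{2} - 37249 = 1089 - 37249 = -36160$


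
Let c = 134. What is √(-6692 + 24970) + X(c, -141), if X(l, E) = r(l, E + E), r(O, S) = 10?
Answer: 10 + √18278 ≈ 145.20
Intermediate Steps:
X(l, E) = 10
√(-6692 + 24970) + X(c, -141) = √(-6692 + 24970) + 10 = √18278 + 10 = 10 + √18278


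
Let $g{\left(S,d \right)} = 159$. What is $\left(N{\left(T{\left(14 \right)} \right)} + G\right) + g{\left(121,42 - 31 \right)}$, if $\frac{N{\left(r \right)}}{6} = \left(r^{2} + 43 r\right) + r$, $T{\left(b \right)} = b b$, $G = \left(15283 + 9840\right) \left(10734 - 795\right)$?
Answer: $249979896$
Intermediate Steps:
$G = 249697497$ ($G = 25123 \cdot 9939 = 249697497$)
$T{\left(b \right)} = b^{2}$
$N{\left(r \right)} = 6 r^{2} + 264 r$ ($N{\left(r \right)} = 6 \left(\left(r^{2} + 43 r\right) + r\right) = 6 \left(r^{2} + 44 r\right) = 6 r^{2} + 264 r$)
$\left(N{\left(T{\left(14 \right)} \right)} + G\right) + g{\left(121,42 - 31 \right)} = \left(6 \cdot 14^{2} \left(44 + 14^{2}\right) + 249697497\right) + 159 = \left(6 \cdot 196 \left(44 + 196\right) + 249697497\right) + 159 = \left(6 \cdot 196 \cdot 240 + 249697497\right) + 159 = \left(282240 + 249697497\right) + 159 = 249979737 + 159 = 249979896$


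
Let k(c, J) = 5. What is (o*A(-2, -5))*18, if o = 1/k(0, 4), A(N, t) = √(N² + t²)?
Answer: 18*√29/5 ≈ 19.387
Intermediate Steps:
o = ⅕ (o = 1/5 = ⅕ ≈ 0.20000)
(o*A(-2, -5))*18 = (√((-2)² + (-5)²)/5)*18 = (√(4 + 25)/5)*18 = (√29/5)*18 = 18*√29/5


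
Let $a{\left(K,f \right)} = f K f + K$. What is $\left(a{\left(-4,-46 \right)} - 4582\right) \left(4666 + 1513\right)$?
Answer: $-80635950$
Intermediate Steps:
$a{\left(K,f \right)} = K + K f^{2}$ ($a{\left(K,f \right)} = K f f + K = K f^{2} + K = K + K f^{2}$)
$\left(a{\left(-4,-46 \right)} - 4582\right) \left(4666 + 1513\right) = \left(- 4 \left(1 + \left(-46\right)^{2}\right) - 4582\right) \left(4666 + 1513\right) = \left(- 4 \left(1 + 2116\right) - 4582\right) 6179 = \left(\left(-4\right) 2117 - 4582\right) 6179 = \left(-8468 - 4582\right) 6179 = \left(-13050\right) 6179 = -80635950$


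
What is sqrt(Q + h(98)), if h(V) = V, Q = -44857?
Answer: I*sqrt(44759) ≈ 211.56*I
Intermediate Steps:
sqrt(Q + h(98)) = sqrt(-44857 + 98) = sqrt(-44759) = I*sqrt(44759)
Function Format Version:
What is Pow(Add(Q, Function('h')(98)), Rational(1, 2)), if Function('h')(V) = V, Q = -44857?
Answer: Mul(I, Pow(44759, Rational(1, 2))) ≈ Mul(211.56, I)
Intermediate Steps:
Pow(Add(Q, Function('h')(98)), Rational(1, 2)) = Pow(Add(-44857, 98), Rational(1, 2)) = Pow(-44759, Rational(1, 2)) = Mul(I, Pow(44759, Rational(1, 2)))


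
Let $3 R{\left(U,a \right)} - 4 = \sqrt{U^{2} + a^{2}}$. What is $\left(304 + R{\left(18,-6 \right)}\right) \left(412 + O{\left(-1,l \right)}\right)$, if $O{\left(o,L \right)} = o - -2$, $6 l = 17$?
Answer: $\frac{378308}{3} + 826 \sqrt{10} \approx 1.2871 \cdot 10^{5}$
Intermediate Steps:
$l = \frac{17}{6}$ ($l = \frac{1}{6} \cdot 17 = \frac{17}{6} \approx 2.8333$)
$O{\left(o,L \right)} = 2 + o$ ($O{\left(o,L \right)} = o + 2 = 2 + o$)
$R{\left(U,a \right)} = \frac{4}{3} + \frac{\sqrt{U^{2} + a^{2}}}{3}$
$\left(304 + R{\left(18,-6 \right)}\right) \left(412 + O{\left(-1,l \right)}\right) = \left(304 + \left(\frac{4}{3} + \frac{\sqrt{18^{2} + \left(-6\right)^{2}}}{3}\right)\right) \left(412 + \left(2 - 1\right)\right) = \left(304 + \left(\frac{4}{3} + \frac{\sqrt{324 + 36}}{3}\right)\right) \left(412 + 1\right) = \left(304 + \left(\frac{4}{3} + \frac{\sqrt{360}}{3}\right)\right) 413 = \left(304 + \left(\frac{4}{3} + \frac{6 \sqrt{10}}{3}\right)\right) 413 = \left(304 + \left(\frac{4}{3} + 2 \sqrt{10}\right)\right) 413 = \left(\frac{916}{3} + 2 \sqrt{10}\right) 413 = \frac{378308}{3} + 826 \sqrt{10}$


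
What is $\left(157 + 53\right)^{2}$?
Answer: $44100$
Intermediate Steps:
$\left(157 + 53\right)^{2} = 210^{2} = 44100$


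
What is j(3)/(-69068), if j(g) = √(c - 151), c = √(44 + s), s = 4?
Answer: -I*√(151 - 4*√3)/69068 ≈ -0.00017379*I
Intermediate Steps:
c = 4*√3 (c = √(44 + 4) = √48 = 4*√3 ≈ 6.9282)
j(g) = √(-151 + 4*√3) (j(g) = √(4*√3 - 151) = √(-151 + 4*√3))
j(3)/(-69068) = √(-151 + 4*√3)/(-69068) = √(-151 + 4*√3)*(-1/69068) = -√(-151 + 4*√3)/69068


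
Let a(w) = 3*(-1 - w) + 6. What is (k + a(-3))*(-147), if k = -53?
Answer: 6027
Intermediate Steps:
a(w) = 3 - 3*w (a(w) = (-3 - 3*w) + 6 = 3 - 3*w)
(k + a(-3))*(-147) = (-53 + (3 - 3*(-3)))*(-147) = (-53 + (3 + 9))*(-147) = (-53 + 12)*(-147) = -41*(-147) = 6027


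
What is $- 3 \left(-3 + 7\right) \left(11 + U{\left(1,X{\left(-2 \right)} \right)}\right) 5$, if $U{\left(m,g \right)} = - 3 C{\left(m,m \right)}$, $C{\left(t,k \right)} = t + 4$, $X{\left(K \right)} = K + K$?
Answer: $240$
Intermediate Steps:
$X{\left(K \right)} = 2 K$
$C{\left(t,k \right)} = 4 + t$
$U{\left(m,g \right)} = -12 - 3 m$ ($U{\left(m,g \right)} = - 3 \left(4 + m\right) = -12 - 3 m$)
$- 3 \left(-3 + 7\right) \left(11 + U{\left(1,X{\left(-2 \right)} \right)}\right) 5 = - 3 \left(-3 + 7\right) \left(11 - 15\right) 5 = - 3 \cdot 4 \left(11 - 15\right) 5 = - 3 \cdot 4 \left(-4\right) 5 = \left(-3\right) \left(-16\right) 5 = 48 \cdot 5 = 240$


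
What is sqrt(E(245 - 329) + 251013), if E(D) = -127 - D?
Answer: sqrt(250970) ≈ 500.97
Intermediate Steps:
sqrt(E(245 - 329) + 251013) = sqrt((-127 - (245 - 329)) + 251013) = sqrt((-127 - 1*(-84)) + 251013) = sqrt((-127 + 84) + 251013) = sqrt(-43 + 251013) = sqrt(250970)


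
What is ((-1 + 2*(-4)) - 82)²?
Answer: 8281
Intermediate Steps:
((-1 + 2*(-4)) - 82)² = ((-1 - 8) - 82)² = (-9 - 82)² = (-91)² = 8281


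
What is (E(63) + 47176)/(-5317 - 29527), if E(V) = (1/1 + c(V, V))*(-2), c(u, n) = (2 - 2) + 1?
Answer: -11793/8711 ≈ -1.3538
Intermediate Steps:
c(u, n) = 1 (c(u, n) = 0 + 1 = 1)
E(V) = -4 (E(V) = (1/1 + 1)*(-2) = (1*1 + 1)*(-2) = (1 + 1)*(-2) = 2*(-2) = -4)
(E(63) + 47176)/(-5317 - 29527) = (-4 + 47176)/(-5317 - 29527) = 47172/(-34844) = 47172*(-1/34844) = -11793/8711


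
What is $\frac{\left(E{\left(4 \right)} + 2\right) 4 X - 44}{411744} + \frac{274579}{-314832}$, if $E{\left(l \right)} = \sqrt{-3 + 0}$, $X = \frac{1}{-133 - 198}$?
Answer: $- \frac{389856337435}{446954082288} - \frac{i \sqrt{3}}{34071816} \approx -0.87225 - 5.0835 \cdot 10^{-8} i$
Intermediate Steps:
$X = - \frac{1}{331}$ ($X = \frac{1}{-331} = - \frac{1}{331} \approx -0.0030211$)
$E{\left(l \right)} = i \sqrt{3}$ ($E{\left(l \right)} = \sqrt{-3} = i \sqrt{3}$)
$\frac{\left(E{\left(4 \right)} + 2\right) 4 X - 44}{411744} + \frac{274579}{-314832} = \frac{\left(i \sqrt{3} + 2\right) 4 \left(- \frac{1}{331}\right) - 44}{411744} + \frac{274579}{-314832} = \left(\left(2 + i \sqrt{3}\right) 4 \left(- \frac{1}{331}\right) - 44\right) \frac{1}{411744} + 274579 \left(- \frac{1}{314832}\right) = \left(\left(8 + 4 i \sqrt{3}\right) \left(- \frac{1}{331}\right) - 44\right) \frac{1}{411744} - \frac{274579}{314832} = \left(\left(- \frac{8}{331} - \frac{4 i \sqrt{3}}{331}\right) - 44\right) \frac{1}{411744} - \frac{274579}{314832} = \left(- \frac{14572}{331} - \frac{4 i \sqrt{3}}{331}\right) \frac{1}{411744} - \frac{274579}{314832} = \left(- \frac{3643}{34071816} - \frac{i \sqrt{3}}{34071816}\right) - \frac{274579}{314832} = - \frac{389856337435}{446954082288} - \frac{i \sqrt{3}}{34071816}$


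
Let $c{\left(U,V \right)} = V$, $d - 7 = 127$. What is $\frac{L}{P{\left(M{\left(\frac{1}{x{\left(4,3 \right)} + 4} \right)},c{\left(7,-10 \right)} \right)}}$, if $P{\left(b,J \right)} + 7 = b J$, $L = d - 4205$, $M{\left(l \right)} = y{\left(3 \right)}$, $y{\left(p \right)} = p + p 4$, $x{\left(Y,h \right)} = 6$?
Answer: $\frac{4071}{157} \approx 25.93$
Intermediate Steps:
$d = 134$ ($d = 7 + 127 = 134$)
$y{\left(p \right)} = 5 p$ ($y{\left(p \right)} = p + 4 p = 5 p$)
$M{\left(l \right)} = 15$ ($M{\left(l \right)} = 5 \cdot 3 = 15$)
$L = -4071$ ($L = 134 - 4205 = -4071$)
$P{\left(b,J \right)} = -7 + J b$ ($P{\left(b,J \right)} = -7 + b J = -7 + J b$)
$\frac{L}{P{\left(M{\left(\frac{1}{x{\left(4,3 \right)} + 4} \right)},c{\left(7,-10 \right)} \right)}} = - \frac{4071}{-7 - 150} = - \frac{4071}{-157} = \left(-4071\right) \left(- \frac{1}{157}\right) = \frac{4071}{157}$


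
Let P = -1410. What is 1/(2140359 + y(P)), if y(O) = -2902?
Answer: 1/2137457 ≈ 4.6785e-7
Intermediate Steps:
1/(2140359 + y(P)) = 1/(2140359 - 2902) = 1/2137457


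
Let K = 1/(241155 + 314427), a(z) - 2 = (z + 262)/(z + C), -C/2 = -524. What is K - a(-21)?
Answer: -1275059663/570582714 ≈ -2.2347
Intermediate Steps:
C = 1048 (C = -2*(-524) = 1048)
a(z) = 2 + (262 + z)/(1048 + z) (a(z) = 2 + (z + 262)/(z + 1048) = 2 + (262 + z)/(1048 + z))
K = 1/555582 ≈ 1.7999e-6
K - a(-21) = 1/555582 - 3*(786 - 21)/(1048 - 21) = 1/555582 - 3*765/1027 = 1/555582 - 1*2295/1027 = 1/555582 - 2295/1027 = -1275059663/570582714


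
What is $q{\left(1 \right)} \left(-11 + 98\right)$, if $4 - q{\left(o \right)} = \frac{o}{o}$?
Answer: $261$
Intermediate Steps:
$q{\left(o \right)} = 3$ ($q{\left(o \right)} = 4 - \frac{o}{o} = 4 - 1 = 3$)
$q{\left(1 \right)} \left(-11 + 98\right) = 3 \left(-11 + 98\right) = 3 \cdot 87 = 261$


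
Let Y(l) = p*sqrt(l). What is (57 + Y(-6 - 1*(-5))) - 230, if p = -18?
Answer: -173 - 18*I ≈ -173.0 - 18.0*I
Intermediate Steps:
Y(l) = -18*sqrt(l)
(57 + Y(-6 - 1*(-5))) - 230 = (57 - 18*sqrt(-6 - 1*(-5))) - 230 = (57 - 18*sqrt(-6 + 5)) - 230 = (57 - 18*I) - 230 = -173 - 18*I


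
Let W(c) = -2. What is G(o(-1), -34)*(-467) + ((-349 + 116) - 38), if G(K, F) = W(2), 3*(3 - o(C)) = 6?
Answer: 663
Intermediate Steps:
o(C) = 1 (o(C) = 3 - ⅓*6 = 3 - 2 = 1)
G(K, F) = -2
G(o(-1), -34)*(-467) + ((-349 + 116) - 38) = -2*(-467) + ((-349 + 116) - 38) = 934 + (-233 - 38) = 934 - 271 = 663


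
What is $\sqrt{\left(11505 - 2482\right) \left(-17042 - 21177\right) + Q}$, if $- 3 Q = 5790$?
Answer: $31 i \sqrt{358847} \approx 18570.0 i$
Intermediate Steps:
$Q = -1930$ ($Q = \left(- \frac{1}{3}\right) 5790 = -1930$)
$\sqrt{\left(11505 - 2482\right) \left(-17042 - 21177\right) + Q} = \sqrt{\left(11505 - 2482\right) \left(-17042 - 21177\right) - 1930} = \sqrt{9023 \left(-38219\right) - 1930} = \sqrt{-344850037 - 1930} = \sqrt{-344851967} = 31 i \sqrt{358847}$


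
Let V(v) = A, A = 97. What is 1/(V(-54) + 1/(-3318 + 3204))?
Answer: 114/11057 ≈ 0.010310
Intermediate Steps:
V(v) = 97
1/(V(-54) + 1/(-3318 + 3204)) = 1/(97 + 1/(-3318 + 3204)) = 1/(97 + 1/(-114)) = 1/(97 - 1/114) = 1/(11057/114) = 114/11057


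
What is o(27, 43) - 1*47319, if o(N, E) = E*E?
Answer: -45470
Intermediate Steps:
o(N, E) = E²
o(27, 43) - 1*47319 = 43² - 1*47319 = 1849 - 47319 = -45470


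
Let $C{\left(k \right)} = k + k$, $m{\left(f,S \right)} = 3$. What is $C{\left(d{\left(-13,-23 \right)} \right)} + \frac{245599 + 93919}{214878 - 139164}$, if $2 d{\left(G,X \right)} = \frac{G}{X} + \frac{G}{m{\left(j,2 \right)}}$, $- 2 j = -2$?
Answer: $\frac{207839}{290237} \approx 0.7161$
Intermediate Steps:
$j = 1$ ($j = \left(- \frac{1}{2}\right) \left(-2\right) = 1$)
$d{\left(G,X \right)} = \frac{G}{6} + \frac{G}{2 X}$ ($d{\left(G,X \right)} = \frac{\frac{G}{X} + \frac{G}{3}}{2} = \frac{\frac{G}{3} + \frac{G}{X}}{2} = \frac{G}{6} + \frac{G}{2 X}$)
$C{\left(k \right)} = 2 k$
$C{\left(d{\left(-13,-23 \right)} \right)} + \frac{245599 + 93919}{214878 - 139164} = 2 \cdot \frac{1}{6} \left(-13\right) \frac{1}{-23} \left(3 - 23\right) + \frac{245599 + 93919}{214878 - 139164} = 2 \cdot \frac{1}{6} \left(-13\right) \left(- \frac{1}{23}\right) \left(-20\right) + \frac{339518}{75714} = 2 \left(- \frac{130}{69}\right) + 339518 \cdot \frac{1}{75714} = - \frac{260}{69} + \frac{169759}{37857} = \frac{207839}{290237}$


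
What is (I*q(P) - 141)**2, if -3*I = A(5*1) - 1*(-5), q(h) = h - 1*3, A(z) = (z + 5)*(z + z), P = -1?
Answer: 1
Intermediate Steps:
A(z) = 2*z*(5 + z) (A(z) = (5 + z)*(2*z) = 2*z*(5 + z))
q(h) = -3 + h (q(h) = h - 3 = -3 + h)
I = -35 (I = -(2*(5*1)*(5 + 5*1) - 1*(-5))/3 = -(2*5*(5 + 5) + 5)/3 = -(2*5*10 + 5)/3 = -(100 + 5)/3 = -1/3*105 = -35)
(I*q(P) - 141)**2 = (-35*(-3 - 1) - 141)**2 = (-35*(-4) - 141)**2 = (140 - 141)**2 = (-1)**2 = 1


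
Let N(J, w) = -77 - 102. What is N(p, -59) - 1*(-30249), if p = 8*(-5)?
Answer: 30070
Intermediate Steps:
p = -40
N(J, w) = -179
N(p, -59) - 1*(-30249) = -179 - 1*(-30249) = -179 + 30249 = 30070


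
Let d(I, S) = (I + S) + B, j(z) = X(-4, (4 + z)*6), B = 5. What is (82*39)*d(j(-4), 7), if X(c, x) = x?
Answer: 38376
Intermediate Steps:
j(z) = 24 + 6*z (j(z) = (4 + z)*6 = 24 + 6*z)
d(I, S) = 5 + I + S (d(I, S) = (I + S) + 5 = 5 + I + S)
(82*39)*d(j(-4), 7) = (82*39)*(5 + (24 + 6*(-4)) + 7) = 3198*(5 + (24 - 24) + 7) = 3198*(5 + 0 + 7) = 3198*12 = 38376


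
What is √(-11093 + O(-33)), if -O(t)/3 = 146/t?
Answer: I*√1340647/11 ≈ 105.26*I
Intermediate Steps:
O(t) = -438/t
√(-11093 + O(-33)) = √(-11093 - 438/(-33)) = √(-11093 - 438*(-1/33)) = √(-11093 + 146/11) = √(-121877/11) = I*√1340647/11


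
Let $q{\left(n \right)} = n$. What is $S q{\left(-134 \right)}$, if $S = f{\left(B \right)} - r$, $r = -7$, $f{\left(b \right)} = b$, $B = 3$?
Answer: $-1340$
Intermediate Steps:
$S = 10$ ($S = 3 - -7 = 3 + 7 = 10$)
$S q{\left(-134 \right)} = 10 \left(-134\right) = -1340$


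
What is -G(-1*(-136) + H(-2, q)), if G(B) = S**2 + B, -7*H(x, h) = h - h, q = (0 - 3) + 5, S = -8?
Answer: -200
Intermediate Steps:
q = 2 (q = -3 + 5 = 2)
H(x, h) = 0 (H(x, h) = -(h - h)/7 = -1/7*0 = 0)
G(B) = 64 + B (G(B) = (-8)**2 + B = 64 + B)
-G(-1*(-136) + H(-2, q)) = -(64 + (-1*(-136) + 0)) = -(64 + (136 + 0)) = -(64 + 136) = -1*200 = -200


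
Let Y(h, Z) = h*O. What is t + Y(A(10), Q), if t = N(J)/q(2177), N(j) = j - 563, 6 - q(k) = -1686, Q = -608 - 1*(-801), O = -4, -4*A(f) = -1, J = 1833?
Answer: -211/846 ≈ -0.24941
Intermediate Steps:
A(f) = 1/4 (A(f) = -1/4*(-1) = 1/4)
Q = 193 (Q = -608 + 801 = 193)
q(k) = 1692 (q(k) = 6 - 1*(-1686) = 6 + 1686 = 1692)
N(j) = -563 + j
Y(h, Z) = -4*h (Y(h, Z) = h*(-4) = -4*h)
t = 635/846 (t = (-563 + 1833)/1692 = 1270*(1/1692) = 635/846 ≈ 0.75059)
t + Y(A(10), Q) = 635/846 - 4*1/4 = 635/846 - 1 = -211/846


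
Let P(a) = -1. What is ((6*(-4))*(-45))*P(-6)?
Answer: -1080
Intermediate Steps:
((6*(-4))*(-45))*P(-6) = ((6*(-4))*(-45))*(-1) = -24*(-45)*(-1) = 1080*(-1) = -1080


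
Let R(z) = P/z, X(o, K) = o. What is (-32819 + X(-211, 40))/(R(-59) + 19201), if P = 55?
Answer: -974385/566402 ≈ -1.7203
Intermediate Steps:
R(z) = 55/z
(-32819 + X(-211, 40))/(R(-59) + 19201) = (-32819 - 211)/(55/(-59) + 19201) = -33030/(55*(-1/59) + 19201) = -33030/(-55/59 + 19201) = -33030/1132804/59 = -33030*59/1132804 = -974385/566402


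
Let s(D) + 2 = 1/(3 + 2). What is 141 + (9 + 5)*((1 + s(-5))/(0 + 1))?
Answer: 649/5 ≈ 129.80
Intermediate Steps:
s(D) = -9/5 (s(D) = -2 + 1/(3 + 2) = -2 + 1/5 = -9/5)
141 + (9 + 5)*((1 + s(-5))/(0 + 1)) = 141 + (9 + 5)*((1 - 9/5)/(0 + 1)) = 141 + 14*(-4/5/1) = 141 + 14*(-4/5*1) = 141 + 14*(-4/5) = 141 - 56/5 = 649/5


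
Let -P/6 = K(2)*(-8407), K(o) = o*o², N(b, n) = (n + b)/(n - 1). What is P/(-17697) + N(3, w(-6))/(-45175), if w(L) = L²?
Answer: -16360039697/717465875 ≈ -22.803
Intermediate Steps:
N(b, n) = (b + n)/(-1 + n)
K(o) = o³
P = 403536 (P = -6*2³*(-8407) = -48*(-8407) = -6*(-67256) = 403536)
P/(-17697) + N(3, w(-6))/(-45175) = 403536/(-17697) + ((3 + (-6)²)/(-1 + (-6)²))/(-45175) = 403536*(-1/17697) + ((3 + 36)/(-1 + 36))*(-1/45175) = -134512/5899 + (39/35)*(-1/45175) = -134512/5899 - 3/121625 = -16360039697/717465875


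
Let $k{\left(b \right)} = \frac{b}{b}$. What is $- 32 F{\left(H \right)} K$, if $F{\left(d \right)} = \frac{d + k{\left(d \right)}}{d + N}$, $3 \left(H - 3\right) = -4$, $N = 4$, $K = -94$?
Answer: $\frac{24064}{17} \approx 1415.5$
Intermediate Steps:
$k{\left(b \right)} = 1$
$H = \frac{5}{3}$ ($H = 3 + \frac{1}{3} \left(-4\right) = 3 - \frac{4}{3} = \frac{5}{3} \approx 1.6667$)
$F{\left(d \right)} = \frac{1 + d}{4 + d}$ ($F{\left(d \right)} = \frac{d + 1}{d + 4} = \frac{1 + d}{4 + d}$)
$- 32 F{\left(H \right)} K = - 32 \frac{1 + \frac{5}{3}}{4 + \frac{5}{3}} \left(-94\right) = - 32 \frac{1}{\frac{17}{3}} \cdot \frac{8}{3} \left(-94\right) = - 32 \cdot \frac{3}{17} \cdot \frac{8}{3} \left(-94\right) = \left(-32\right) \frac{8}{17} \left(-94\right) = \left(- \frac{256}{17}\right) \left(-94\right) = \frac{24064}{17}$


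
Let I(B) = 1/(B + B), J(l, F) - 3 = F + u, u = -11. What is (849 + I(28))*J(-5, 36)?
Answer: 47545/2 ≈ 23773.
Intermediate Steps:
J(l, F) = -8 + F (J(l, F) = 3 + (F - 11) = 3 + (-11 + F) = -8 + F)
I(B) = 1/(2*B)
(849 + I(28))*J(-5, 36) = (849 + (½)/28)*(-8 + 36) = (849 + (½)*(1/28))*28 = (849 + 1/56)*28 = (47545/56)*28 = 47545/2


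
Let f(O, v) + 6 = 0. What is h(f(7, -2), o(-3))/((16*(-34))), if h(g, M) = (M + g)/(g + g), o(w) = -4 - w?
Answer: -7/6528 ≈ -0.0010723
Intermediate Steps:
f(O, v) = -6 (f(O, v) = -6 + 0 = -6)
h(g, M) = (M + g)/(2*g) (h(g, M) = (M + g)/((2*g)) = (M + g)*(1/(2*g)) = (M + g)/(2*g))
h(f(7, -2), o(-3))/((16*(-34))) = ((½)*((-4 - 1*(-3)) - 6)/(-6))/((16*(-34))) = ((½)*(-⅙)*((-4 + 3) - 6))/(-544) = ((½)*(-⅙)*(-1 - 6))*(-1/544) = ((½)*(-⅙)*(-7))*(-1/544) = (7/12)*(-1/544) = -7/6528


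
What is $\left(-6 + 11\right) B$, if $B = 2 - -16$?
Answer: $90$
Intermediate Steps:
$B = 18$ ($B = 2 + 16 = 18$)
$\left(-6 + 11\right) B = \left(-6 + 11\right) 18 = 5 \cdot 18 = 90$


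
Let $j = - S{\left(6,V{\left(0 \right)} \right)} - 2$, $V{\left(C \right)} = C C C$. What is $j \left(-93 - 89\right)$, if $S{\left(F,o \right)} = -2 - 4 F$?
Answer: $-4368$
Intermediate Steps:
$V{\left(C \right)} = C^{3}$ ($V{\left(C \right)} = C^{2} C = C^{3}$)
$j = 24$ ($j = - (-2 - 24) - 2 = \left(-1\right) \left(-26\right) - 2 = 26 - 2 = 24$)
$j \left(-93 - 89\right) = 24 \left(-93 - 89\right) = 24 \left(-182\right) = -4368$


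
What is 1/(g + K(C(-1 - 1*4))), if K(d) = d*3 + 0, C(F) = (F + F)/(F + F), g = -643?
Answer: -1/640 ≈ -0.0015625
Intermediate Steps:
C(F) = 1 (C(F) = (2*F)/((2*F)) = (2*F)*(1/(2*F)) = 1)
K(d) = 3*d (K(d) = 3*d + 0 = 3*d)
1/(g + K(C(-1 - 1*4))) = 1/(-643 + 3*1) = 1/(-643 + 3) = 1/(-640) = -1/640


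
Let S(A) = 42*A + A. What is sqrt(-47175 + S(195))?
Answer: 3*I*sqrt(4310) ≈ 196.95*I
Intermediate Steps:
S(A) = 43*A
sqrt(-47175 + S(195)) = sqrt(-47175 + 43*195) = sqrt(-47175 + 8385) = sqrt(-38790) = 3*I*sqrt(4310)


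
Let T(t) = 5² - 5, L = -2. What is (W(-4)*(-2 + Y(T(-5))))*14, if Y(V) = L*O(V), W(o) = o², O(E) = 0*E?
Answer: -448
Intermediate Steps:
O(E) = 0
T(t) = 20 (T(t) = 25 - 5 = 20)
Y(V) = 0 (Y(V) = -2*0 = 0)
(W(-4)*(-2 + Y(T(-5))))*14 = ((-4)²*(-2 + 0))*14 = (16*(-2))*14 = -32*14 = -448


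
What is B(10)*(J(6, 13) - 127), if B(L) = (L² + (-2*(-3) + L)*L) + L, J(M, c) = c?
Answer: -30780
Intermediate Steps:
B(L) = L + L² + L*(6 + L) (B(L) = (L² + (6 + L)*L) + L = (L² + L*(6 + L)) + L = L + L² + L*(6 + L))
B(10)*(J(6, 13) - 127) = (10*(7 + 2*10))*(13 - 127) = (10*(7 + 20))*(-114) = (10*27)*(-114) = 270*(-114) = -30780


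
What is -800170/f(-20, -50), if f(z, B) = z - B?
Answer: -80017/3 ≈ -26672.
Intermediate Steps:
-800170/f(-20, -50) = -800170/(-20 - 1*(-50)) = -800170/(-20 + 50) = -800170/30 = -322*497/6 = -80017/3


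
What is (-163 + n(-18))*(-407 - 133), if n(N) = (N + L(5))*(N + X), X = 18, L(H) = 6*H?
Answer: 88020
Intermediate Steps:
n(N) = (18 + N)*(30 + N) (n(N) = (N + 6*5)*(N + 18) = (N + 30)*(18 + N) = (30 + N)*(18 + N) = (18 + N)*(30 + N))
(-163 + n(-18))*(-407 - 133) = (-163 + (540 + (-18)² + 48*(-18)))*(-407 - 133) = (-163 + (540 + 324 - 864))*(-540) = (-163 + 0)*(-540) = -163*(-540) = 88020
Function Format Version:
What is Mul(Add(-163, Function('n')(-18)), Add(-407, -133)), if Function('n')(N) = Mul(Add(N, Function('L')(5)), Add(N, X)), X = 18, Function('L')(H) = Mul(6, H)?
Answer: 88020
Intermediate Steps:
Function('n')(N) = Mul(Add(18, N), Add(30, N)) (Function('n')(N) = Mul(Add(N, Mul(6, 5)), Add(N, 18)) = Mul(Add(N, 30), Add(18, N)) = Mul(Add(30, N), Add(18, N)) = Mul(Add(18, N), Add(30, N)))
Mul(Add(-163, Function('n')(-18)), Add(-407, -133)) = Mul(Add(-163, Add(540, Pow(-18, 2), Mul(48, -18))), Add(-407, -133)) = Mul(Add(-163, Add(540, 324, -864)), -540) = Mul(Add(-163, 0), -540) = Mul(-163, -540) = 88020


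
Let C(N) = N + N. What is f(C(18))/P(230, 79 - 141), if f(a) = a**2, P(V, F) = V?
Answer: 648/115 ≈ 5.6348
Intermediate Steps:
C(N) = 2*N
f(C(18))/P(230, 79 - 141) = (2*18)**2/230 = 36**2*(1/230) = 1296*(1/230) = 648/115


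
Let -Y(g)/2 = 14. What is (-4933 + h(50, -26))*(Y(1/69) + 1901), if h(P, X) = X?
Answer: -9288207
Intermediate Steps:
Y(g) = -28 (Y(g) = -2*14 = -28)
(-4933 + h(50, -26))*(Y(1/69) + 1901) = (-4933 - 26)*(-28 + 1901) = -4959*1873 = -9288207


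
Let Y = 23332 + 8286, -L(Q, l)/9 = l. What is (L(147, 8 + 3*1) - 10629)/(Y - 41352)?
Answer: 5364/4867 ≈ 1.1021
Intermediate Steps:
L(Q, l) = -9*l
Y = 31618
(L(147, 8 + 3*1) - 10629)/(Y - 41352) = (-9*(8 + 3*1) - 10629)/(31618 - 41352) = (-9*(8 + 3) - 10629)/(-9734) = (-9*11 - 10629)*(-1/9734) = (-99 - 10629)*(-1/9734) = -10728*(-1/9734) = 5364/4867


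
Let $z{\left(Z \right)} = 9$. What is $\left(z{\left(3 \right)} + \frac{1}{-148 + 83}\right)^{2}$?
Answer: $\frac{341056}{4225} \approx 80.723$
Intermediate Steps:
$\left(z{\left(3 \right)} + \frac{1}{-148 + 83}\right)^{2} = \left(9 + \frac{1}{-148 + 83}\right)^{2} = \left(9 + \frac{1}{-65}\right)^{2} = \left(9 - \frac{1}{65}\right)^{2} = \left(\frac{584}{65}\right)^{2} = \frac{341056}{4225}$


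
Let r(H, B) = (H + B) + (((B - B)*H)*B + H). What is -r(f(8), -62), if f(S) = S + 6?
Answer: 34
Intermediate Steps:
f(S) = 6 + S
r(H, B) = B + 2*H (r(H, B) = (B + H) + ((0*H)*B + H) = (B + H) + (0*B + H) = (B + H) + (0 + H) = (B + H) + H = B + 2*H)
-r(f(8), -62) = -(-62 + 2*(6 + 8)) = -(-62 + 2*14) = -(-62 + 28) = -1*(-34) = 34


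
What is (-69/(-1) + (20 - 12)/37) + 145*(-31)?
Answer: -163754/37 ≈ -4425.8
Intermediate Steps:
(-69/(-1) + (20 - 12)/37) + 145*(-31) = (-69*(-1) + 8*(1/37)) - 4495 = (69 + 8/37) - 4495 = 2561/37 - 4495 = -163754/37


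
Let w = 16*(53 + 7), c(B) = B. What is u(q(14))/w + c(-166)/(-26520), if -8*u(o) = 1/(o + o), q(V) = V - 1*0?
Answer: 297251/47523840 ≈ 0.0062548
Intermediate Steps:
q(V) = V (q(V) = V + 0 = V)
w = 960 (w = 16*60 = 960)
u(o) = -1/(16*o) (u(o) = -1/(8*(o + o)) = -1/(2*o)/8 = -1/(16*o))
u(q(14))/w + c(-166)/(-26520) = -1/16/14/960 - 166/(-26520) = -1/16*1/14*(1/960) - 166*(-1/26520) = -1/224*1/960 + 83/13260 = -1/215040 + 83/13260 = 297251/47523840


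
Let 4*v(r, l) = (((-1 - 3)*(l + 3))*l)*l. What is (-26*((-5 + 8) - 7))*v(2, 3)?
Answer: -5616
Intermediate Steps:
v(r, l) = l**2*(-12 - 4*l)/4 (v(r, l) = ((((-1 - 3)*(l + 3))*l)*l)/4 = (((-4*(3 + l))*l)*l)/4 = (((-12 - 4*l)*l)*l)/4 = ((l*(-12 - 4*l))*l)/4 = (l**2*(-12 - 4*l))/4 = l**2*(-12 - 4*l)/4)
(-26*((-5 + 8) - 7))*v(2, 3) = (-26*((-5 + 8) - 7))*(3**2*(-3 - 1*3)) = (-26*(3 - 7))*(9*(-3 - 3)) = (-26*(-4))*(9*(-6)) = 104*(-54) = -5616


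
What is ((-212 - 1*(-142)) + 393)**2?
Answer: 104329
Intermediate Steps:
((-212 - 1*(-142)) + 393)**2 = ((-212 + 142) + 393)**2 = (-70 + 393)**2 = 323**2 = 104329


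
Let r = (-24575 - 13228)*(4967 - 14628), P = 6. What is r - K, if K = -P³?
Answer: 365214999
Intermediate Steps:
r = 365214783 (r = -37803*(-9661) = 365214783)
K = -216 (K = -1*6³ = -1*216 = -216)
r - K = 365214783 - 1*(-216) = 365214783 + 216 = 365214999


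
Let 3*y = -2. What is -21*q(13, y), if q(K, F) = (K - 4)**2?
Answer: -1701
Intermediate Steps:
y = -2/3 (y = (1/3)*(-2) = -2/3 ≈ -0.66667)
q(K, F) = (-4 + K)**2
-21*q(13, y) = -21*(-4 + 13)**2 = -21*9**2 = -21*81 = -1701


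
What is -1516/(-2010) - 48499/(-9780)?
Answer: 1247883/218420 ≈ 5.7132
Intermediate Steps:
-1516/(-2010) - 48499/(-9780) = -1516*(-1/2010) - 48499*(-1/9780) = 758/1005 + 48499/9780 = 1247883/218420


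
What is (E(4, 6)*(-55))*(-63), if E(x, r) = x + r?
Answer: 34650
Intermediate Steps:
E(x, r) = r + x
(E(4, 6)*(-55))*(-63) = ((6 + 4)*(-55))*(-63) = (10*(-55))*(-63) = -550*(-63) = 34650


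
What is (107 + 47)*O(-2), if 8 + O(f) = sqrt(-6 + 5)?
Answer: -1232 + 154*I ≈ -1232.0 + 154.0*I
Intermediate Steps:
O(f) = -8 + I (O(f) = -8 + sqrt(-6 + 5) = -8 + sqrt(-1) = -8 + I)
(107 + 47)*O(-2) = (107 + 47)*(-8 + I) = 154*(-8 + I) = -1232 + 154*I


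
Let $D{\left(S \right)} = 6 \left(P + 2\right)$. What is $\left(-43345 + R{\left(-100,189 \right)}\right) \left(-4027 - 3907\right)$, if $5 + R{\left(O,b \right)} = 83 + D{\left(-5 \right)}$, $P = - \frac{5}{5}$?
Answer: $343232774$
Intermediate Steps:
$P = -1$ ($P = \left(-5\right) \frac{1}{5} = -1$)
$D{\left(S \right)} = 6$ ($D{\left(S \right)} = 6 \left(-1 + 2\right) = 6 \cdot 1 = 6$)
$R{\left(O,b \right)} = 84$ ($R{\left(O,b \right)} = -5 + \left(83 + 6\right) = -5 + 89 = 84$)
$\left(-43345 + R{\left(-100,189 \right)}\right) \left(-4027 - 3907\right) = \left(-43345 + 84\right) \left(-4027 - 3907\right) = - 43261 \left(-4027 + \left(-22238 + 18331\right)\right) = - 43261 \left(-4027 - 3907\right) = \left(-43261\right) \left(-7934\right) = 343232774$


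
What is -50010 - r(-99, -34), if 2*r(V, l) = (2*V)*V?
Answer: -59811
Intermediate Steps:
r(V, l) = V² (r(V, l) = ((2*V)*V)/2 = (2*V²)/2 = V²)
-50010 - r(-99, -34) = -50010 - 1*(-99)² = -50010 - 1*9801 = -50010 - 9801 = -59811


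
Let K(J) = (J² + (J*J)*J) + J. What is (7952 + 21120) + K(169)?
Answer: 4884611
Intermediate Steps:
K(J) = J + J² + J³ (K(J) = (J² + J²*J) + J = (J² + J³) + J = J + J² + J³)
(7952 + 21120) + K(169) = (7952 + 21120) + 169*(1 + 169 + 169²) = 29072 + 169*(1 + 169 + 28561) = 29072 + 169*28731 = 29072 + 4855539 = 4884611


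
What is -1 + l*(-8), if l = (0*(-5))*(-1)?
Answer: -1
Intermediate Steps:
l = 0 (l = 0*(-1) = 0)
-1 + l*(-8) = -1 + 0*(-8) = -1 + 0 = -1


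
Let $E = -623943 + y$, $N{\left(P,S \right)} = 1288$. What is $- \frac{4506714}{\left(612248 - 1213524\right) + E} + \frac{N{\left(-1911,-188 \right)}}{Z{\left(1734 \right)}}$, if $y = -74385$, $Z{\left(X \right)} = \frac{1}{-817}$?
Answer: $- \frac{683781792035}{649802} \approx -1.0523 \cdot 10^{6}$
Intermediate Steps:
$Z{\left(X \right)} = - \frac{1}{817}$
$E = -698328$ ($E = -623943 - 74385 = -698328$)
$- \frac{4506714}{\left(612248 - 1213524\right) + E} + \frac{N{\left(-1911,-188 \right)}}{Z{\left(1734 \right)}} = - \frac{4506714}{\left(612248 - 1213524\right) - 698328} + \frac{1288}{- \frac{1}{817}} = - \frac{4506714}{-601276 - 698328} + 1288 \left(-817\right) = - \frac{4506714}{-1299604} - 1052296 = \left(-4506714\right) \left(- \frac{1}{1299604}\right) - 1052296 = \frac{2253357}{649802} - 1052296 = - \frac{683781792035}{649802}$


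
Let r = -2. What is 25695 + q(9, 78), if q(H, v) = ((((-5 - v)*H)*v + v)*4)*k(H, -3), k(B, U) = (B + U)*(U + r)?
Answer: 7008255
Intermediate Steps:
k(B, U) = (-2 + U)*(B + U) (k(B, U) = (B + U)*(U - 2) = (B + U)*(-2 + U) = (-2 + U)*(B + U))
q(H, v) = (15 - 5*H)*(4*v + 4*H*v*(-5 - v)) (q(H, v) = ((((-5 - v)*H)*v + v)*4)*((-3)**2 - 2*H - 2*(-3) + H*(-3)) = (((H*(-5 - v))*v + v)*4)*(9 - 2*H + 6 - 3*H) = ((H*v*(-5 - v) + v)*4)*(15 - 5*H) = ((v + H*v*(-5 - v))*4)*(15 - 5*H) = (4*v + 4*H*v*(-5 - v))*(15 - 5*H) = (15 - 5*H)*(4*v + 4*H*v*(-5 - v)))
25695 + q(9, 78) = 25695 + 20*78*(-3 + 9)*(-1 + 5*9 + 9*78) = 25695 + 20*78*6*(-1 + 45 + 702) = 25695 + 20*78*6*746 = 25695 + 6982560 = 7008255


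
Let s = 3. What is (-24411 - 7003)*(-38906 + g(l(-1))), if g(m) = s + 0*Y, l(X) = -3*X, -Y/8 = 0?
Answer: 1222098842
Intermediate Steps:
Y = 0 (Y = -8*0 = 0)
g(m) = 3 (g(m) = 3 + 0*0 = 3 + 0 = 3)
(-24411 - 7003)*(-38906 + g(l(-1))) = (-24411 - 7003)*(-38906 + 3) = -31414*(-38903) = 1222098842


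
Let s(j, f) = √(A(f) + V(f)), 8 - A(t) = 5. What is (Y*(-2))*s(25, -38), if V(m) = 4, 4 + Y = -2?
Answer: 12*√7 ≈ 31.749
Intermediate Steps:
Y = -6 (Y = -4 - 2 = -6)
A(t) = 3 (A(t) = 8 - 1*5 = 8 - 5 = 3)
s(j, f) = √7 (s(j, f) = √(3 + 4) = √7)
(Y*(-2))*s(25, -38) = (-6*(-2))*√7 = 12*√7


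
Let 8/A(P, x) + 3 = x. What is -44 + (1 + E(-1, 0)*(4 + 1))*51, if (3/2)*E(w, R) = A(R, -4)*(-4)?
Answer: 5489/7 ≈ 784.14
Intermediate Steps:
A(P, x) = 8/(-3 + x)
E(w, R) = 64/21 (E(w, R) = 2*((8/(-3 - 4))*(-4))/3 = 2*((8/(-7))*(-4))/3 = 2*((8*(-1/7))*(-4))/3 = 2*(-8/7*(-4))/3 = (2/3)*(32/7) = 64/21)
-44 + (1 + E(-1, 0)*(4 + 1))*51 = -44 + (1 + 64*(4 + 1)/21)*51 = -44 + (1 + (64/21)*5)*51 = -44 + (1 + 320/21)*51 = -44 + (341/21)*51 = -44 + 5797/7 = 5489/7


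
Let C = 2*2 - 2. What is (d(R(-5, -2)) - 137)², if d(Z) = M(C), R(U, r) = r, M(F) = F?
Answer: 18225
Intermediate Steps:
C = 2 (C = 4 - 2 = 2)
d(Z) = 2
(d(R(-5, -2)) - 137)² = (2 - 137)² = (-135)² = 18225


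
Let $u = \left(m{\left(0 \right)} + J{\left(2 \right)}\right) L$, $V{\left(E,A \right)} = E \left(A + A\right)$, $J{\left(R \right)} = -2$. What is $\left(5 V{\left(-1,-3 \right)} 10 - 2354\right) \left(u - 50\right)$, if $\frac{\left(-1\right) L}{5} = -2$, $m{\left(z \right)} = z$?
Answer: $143780$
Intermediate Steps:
$L = 10$ ($L = \left(-5\right) \left(-2\right) = 10$)
$V{\left(E,A \right)} = 2 A E$ ($V{\left(E,A \right)} = E 2 A = 2 A E$)
$u = -20$ ($u = \left(0 - 2\right) 10 = \left(-2\right) 10 = -20$)
$\left(5 V{\left(-1,-3 \right)} 10 - 2354\right) \left(u - 50\right) = \left(5 \cdot 2 \left(-3\right) \left(-1\right) 10 - 2354\right) \left(-20 - 50\right) = \left(5 \cdot 6 \cdot 10 - 2354\right) \left(-70\right) = \left(30 \cdot 10 - 2354\right) \left(-70\right) = \left(300 - 2354\right) \left(-70\right) = \left(-2054\right) \left(-70\right) = 143780$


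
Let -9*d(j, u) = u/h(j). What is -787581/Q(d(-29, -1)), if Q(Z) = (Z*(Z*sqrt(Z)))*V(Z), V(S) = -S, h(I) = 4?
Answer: 220472274816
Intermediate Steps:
d(j, u) = -u/36 (d(j, u) = -u/(9*4) = -u/36)
Q(Z) = -Z**(7/2) (Q(Z) = (Z*(Z*sqrt(Z)))*(-Z) = (Z*Z**(3/2))*(-Z) = Z**(5/2)*(-Z) = -Z**(7/2))
-787581/Q(d(-29, -1)) = -787581/((-(-1/36*(-1))**(7/2))) = -787581/((-(1/36)**(7/2))) = -787581/((-1*1/279936)) = -787581/(-1/279936) = -787581*(-279936) = 220472274816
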